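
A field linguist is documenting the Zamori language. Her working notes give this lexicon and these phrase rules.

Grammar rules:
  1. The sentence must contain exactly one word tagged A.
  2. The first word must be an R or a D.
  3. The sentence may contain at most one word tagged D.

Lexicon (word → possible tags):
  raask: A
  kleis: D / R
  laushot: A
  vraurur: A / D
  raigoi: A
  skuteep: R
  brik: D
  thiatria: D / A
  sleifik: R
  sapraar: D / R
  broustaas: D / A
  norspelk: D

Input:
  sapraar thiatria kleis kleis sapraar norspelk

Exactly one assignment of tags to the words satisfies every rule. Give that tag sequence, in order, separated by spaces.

Candidates per position — 1:sapraar {D,R}; 2:thiatria {D,A}; 3:kleis {D,R}; 4:kleis {D,R}; 5:sapraar {D,R}; 6:norspelk {D}.
Word 1 cannot be D — rule 3 would then fail for every completion. It is R.
Word 2 cannot be D — rule 1 would then fail for every completion. It is A.
Word 3 cannot be D — rule 3 would then fail for every completion. It is R.
Word 4 cannot be D — rule 3 would then fail for every completion. It is R.
Word 5 cannot be D — rule 3 would then fail for every completion. It is R.
So the tagging must be: R A R R R D.
Rule-by-rule: rule 1 holds; rule 2 holds; rule 3 holds.

R A R R R D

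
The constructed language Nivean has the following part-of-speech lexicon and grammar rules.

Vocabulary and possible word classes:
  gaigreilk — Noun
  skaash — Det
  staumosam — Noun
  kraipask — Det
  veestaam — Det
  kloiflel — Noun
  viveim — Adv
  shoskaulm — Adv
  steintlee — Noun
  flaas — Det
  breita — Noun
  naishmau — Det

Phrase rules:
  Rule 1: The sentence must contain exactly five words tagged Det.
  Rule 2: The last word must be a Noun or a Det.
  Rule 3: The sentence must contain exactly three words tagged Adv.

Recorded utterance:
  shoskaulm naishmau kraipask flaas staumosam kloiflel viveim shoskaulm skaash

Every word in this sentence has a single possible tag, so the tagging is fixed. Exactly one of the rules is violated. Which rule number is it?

1

Fixed tagging: Adv Det Det Det Noun Noun Adv Adv Det.
Checking each rule: R1 fail, R2 pass, R3 pass.
Only rule 1 fails.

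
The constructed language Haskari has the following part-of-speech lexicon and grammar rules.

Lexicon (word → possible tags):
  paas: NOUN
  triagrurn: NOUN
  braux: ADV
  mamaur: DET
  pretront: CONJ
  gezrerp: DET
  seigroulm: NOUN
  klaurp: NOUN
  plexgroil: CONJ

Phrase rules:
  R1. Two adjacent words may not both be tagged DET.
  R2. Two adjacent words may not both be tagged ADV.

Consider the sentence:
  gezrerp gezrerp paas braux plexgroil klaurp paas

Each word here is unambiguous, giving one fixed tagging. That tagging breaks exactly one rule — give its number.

1

Fixed tagging: DET DET NOUN ADV CONJ NOUN NOUN.
Rule check: R1 fails, R2 ok.
Only rule 1 fails.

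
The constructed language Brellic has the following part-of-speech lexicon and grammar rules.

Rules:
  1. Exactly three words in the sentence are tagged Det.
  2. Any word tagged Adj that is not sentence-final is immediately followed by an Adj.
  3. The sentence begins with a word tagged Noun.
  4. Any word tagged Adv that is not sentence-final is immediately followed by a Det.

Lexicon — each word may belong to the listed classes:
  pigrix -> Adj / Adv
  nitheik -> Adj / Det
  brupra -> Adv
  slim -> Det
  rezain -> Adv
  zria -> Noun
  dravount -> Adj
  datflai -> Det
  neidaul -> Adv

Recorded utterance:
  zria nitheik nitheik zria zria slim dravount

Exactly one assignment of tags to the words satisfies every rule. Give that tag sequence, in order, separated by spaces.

Noun Det Det Noun Noun Det Adj

Candidates per position — 1:zria {Noun}; 2:nitheik {Adj,Det}; 3:nitheik {Adj,Det}; 4:zria {Noun}; 5:zria {Noun}; 6:slim {Det}; 7:dravount {Adj}.
Position 2: Adj is ruled out by rule 1; that leaves Det.
Position 3: Adj is ruled out by rule 1; that leaves Det.
The only consistent sequence is: Noun Det Det Noun Noun Det Adj.
Rule-by-rule: rule 1 satisfied; rule 2 satisfied; rule 3 satisfied; rule 4 satisfied.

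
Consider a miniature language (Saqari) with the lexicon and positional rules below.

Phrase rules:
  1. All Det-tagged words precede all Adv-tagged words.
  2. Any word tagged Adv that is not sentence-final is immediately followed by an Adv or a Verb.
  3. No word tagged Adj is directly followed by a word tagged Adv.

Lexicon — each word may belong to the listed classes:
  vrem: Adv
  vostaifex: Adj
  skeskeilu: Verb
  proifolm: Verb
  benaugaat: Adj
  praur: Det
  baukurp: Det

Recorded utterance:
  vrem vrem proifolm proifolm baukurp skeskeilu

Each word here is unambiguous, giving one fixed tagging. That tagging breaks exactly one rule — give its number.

1

Fixed tagging: Adv Adv Verb Verb Det Verb.
Rule check: R1 fails, R2 ok, R3 ok.
Only rule 1 fails.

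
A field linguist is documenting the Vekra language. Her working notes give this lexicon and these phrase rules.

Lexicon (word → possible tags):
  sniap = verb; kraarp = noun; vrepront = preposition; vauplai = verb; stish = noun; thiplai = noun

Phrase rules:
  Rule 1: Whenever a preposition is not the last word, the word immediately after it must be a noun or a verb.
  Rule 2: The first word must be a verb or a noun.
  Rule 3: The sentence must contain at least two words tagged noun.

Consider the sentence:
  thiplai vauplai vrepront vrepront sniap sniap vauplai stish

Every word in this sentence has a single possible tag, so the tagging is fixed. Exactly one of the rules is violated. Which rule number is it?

1

Fixed tagging: noun verb preposition preposition verb verb verb noun.
Applying the rules: R1 ✗, R2 ✓, R3 ✓.
Only rule 1 fails.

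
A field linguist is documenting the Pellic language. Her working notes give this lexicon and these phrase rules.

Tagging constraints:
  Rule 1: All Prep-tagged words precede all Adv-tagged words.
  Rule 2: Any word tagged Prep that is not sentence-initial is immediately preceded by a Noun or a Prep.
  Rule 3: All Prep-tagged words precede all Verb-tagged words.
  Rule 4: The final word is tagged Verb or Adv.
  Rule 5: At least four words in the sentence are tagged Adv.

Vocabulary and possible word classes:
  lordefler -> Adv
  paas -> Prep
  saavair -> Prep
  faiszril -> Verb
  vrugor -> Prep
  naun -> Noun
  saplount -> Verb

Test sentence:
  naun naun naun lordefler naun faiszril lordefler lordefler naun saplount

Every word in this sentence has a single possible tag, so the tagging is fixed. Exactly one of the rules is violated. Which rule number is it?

Fixed tagging: Noun Noun Noun Adv Noun Verb Adv Adv Noun Verb.
Rule check: R1 pass, R2 pass, R3 pass, R4 pass, R5 fail.
Only rule 5 fails.

5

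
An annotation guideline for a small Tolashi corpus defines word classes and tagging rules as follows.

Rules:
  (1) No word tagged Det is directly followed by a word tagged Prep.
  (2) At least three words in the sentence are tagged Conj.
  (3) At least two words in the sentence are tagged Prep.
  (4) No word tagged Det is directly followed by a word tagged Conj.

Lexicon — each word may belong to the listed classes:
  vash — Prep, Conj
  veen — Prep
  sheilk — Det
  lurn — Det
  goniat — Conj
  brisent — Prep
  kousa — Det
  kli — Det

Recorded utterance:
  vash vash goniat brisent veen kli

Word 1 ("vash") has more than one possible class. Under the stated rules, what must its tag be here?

Candidates per position — 1:vash {Prep,Conj}; 2:vash {Prep,Conj}; 3:goniat {Conj}; 4:brisent {Prep}; 5:veen {Prep}; 6:kli {Det}.
Word 1 cannot be Prep — rule 2 would then fail for every completion. It is Conj.
Word 2 cannot be Prep — rule 2 would then fail for every completion. It is Conj.
The unique satisfying tagging is: Conj Conj Conj Prep Prep Det.
Checking: rule 1 ok; rule 2 ok; rule 3 ok; rule 4 ok.

Conj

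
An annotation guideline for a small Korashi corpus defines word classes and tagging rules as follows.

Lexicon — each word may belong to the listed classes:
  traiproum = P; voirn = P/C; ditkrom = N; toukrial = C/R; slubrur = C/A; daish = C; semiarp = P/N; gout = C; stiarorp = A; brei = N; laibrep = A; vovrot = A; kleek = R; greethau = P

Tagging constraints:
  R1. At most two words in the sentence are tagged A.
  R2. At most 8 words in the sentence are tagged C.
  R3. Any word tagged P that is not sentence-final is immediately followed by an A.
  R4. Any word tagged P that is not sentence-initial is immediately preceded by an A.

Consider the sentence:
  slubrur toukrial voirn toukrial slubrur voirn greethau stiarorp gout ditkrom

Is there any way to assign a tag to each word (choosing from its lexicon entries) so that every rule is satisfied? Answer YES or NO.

Candidates per position — 1:slubrur {C,A}; 2:toukrial {C,R}; 3:voirn {P,C}; 4:toukrial {C,R}; 5:slubrur {C,A}; 6:voirn {P,C}; 7:greethau {P}; 8:stiarorp {A}; 9:gout {C}; 10:ditkrom {N}.
Rule 4 cannot be satisfied by any choice of tags from the lexicon.
So there is no consistent tagging.

NO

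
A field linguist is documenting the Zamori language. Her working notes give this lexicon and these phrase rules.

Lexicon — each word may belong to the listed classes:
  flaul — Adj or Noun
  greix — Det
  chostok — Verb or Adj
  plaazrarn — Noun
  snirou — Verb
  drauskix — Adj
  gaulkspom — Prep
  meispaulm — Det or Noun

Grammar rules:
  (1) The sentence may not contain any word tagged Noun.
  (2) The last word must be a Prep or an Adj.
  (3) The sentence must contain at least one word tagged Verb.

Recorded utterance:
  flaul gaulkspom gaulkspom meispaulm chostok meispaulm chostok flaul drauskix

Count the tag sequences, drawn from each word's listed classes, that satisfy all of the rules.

3

Candidates per position — 1:flaul {Adj,Noun}; 2:gaulkspom {Prep}; 3:gaulkspom {Prep}; 4:meispaulm {Det,Noun}; 5:chostok {Verb,Adj}; 6:meispaulm {Det,Noun}; 7:chostok {Verb,Adj}; 8:flaul {Adj,Noun}; 9:drauskix {Adj}.
There are 64 candidate sequences in total.
The sequences that satisfy every rule: Adj Prep Prep Det Verb Det Verb Adj Adj; Adj Prep Prep Det Verb Det Adj Adj Adj; Adj Prep Prep Det Adj Det Verb Adj Adj.
Count = 3.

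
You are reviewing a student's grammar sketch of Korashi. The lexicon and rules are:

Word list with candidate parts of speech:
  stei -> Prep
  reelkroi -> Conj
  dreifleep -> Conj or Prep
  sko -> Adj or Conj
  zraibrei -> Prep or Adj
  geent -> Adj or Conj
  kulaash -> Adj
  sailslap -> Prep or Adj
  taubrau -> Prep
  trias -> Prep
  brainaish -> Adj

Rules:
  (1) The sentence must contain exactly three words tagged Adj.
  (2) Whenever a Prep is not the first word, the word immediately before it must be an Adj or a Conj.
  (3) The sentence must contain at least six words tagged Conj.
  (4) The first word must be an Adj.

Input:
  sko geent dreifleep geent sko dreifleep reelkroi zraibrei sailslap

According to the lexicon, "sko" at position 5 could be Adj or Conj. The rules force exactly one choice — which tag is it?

Conj

Candidates per position — 1:sko {Adj,Conj}; 2:geent {Adj,Conj}; 3:dreifleep {Conj,Prep}; 4:geent {Adj,Conj}; 5:sko {Adj,Conj}; 6:dreifleep {Conj,Prep}; 7:reelkroi {Conj}; 8:zraibrei {Prep,Adj}; 9:sailslap {Prep,Adj}.
Word 1 cannot be Conj — rule 4 would then fail for every completion. It is Adj.
Word 2 cannot be Adj — rule 3 would then fail for every completion. It is Conj.
Word 3 cannot be Prep — rule 3 would then fail for every completion. It is Conj.
Word 4 cannot be Adj — rule 3 would then fail for every completion. It is Conj.
Word 5 cannot be Adj — rule 3 would then fail for every completion. It is Conj.
Word 6 cannot be Prep — rule 3 would then fail for every completion. It is Conj.
Word 8 cannot be Prep — rule 1 would then fail for every completion. It is Adj.
Word 9 cannot be Prep — rule 1 would then fail for every completion. It is Adj.
The unique satisfying tagging is: Adj Conj Conj Conj Conj Conj Conj Adj Adj.
Rule-by-rule: rule 1 ok; rule 2 ok; rule 3 ok; rule 4 ok.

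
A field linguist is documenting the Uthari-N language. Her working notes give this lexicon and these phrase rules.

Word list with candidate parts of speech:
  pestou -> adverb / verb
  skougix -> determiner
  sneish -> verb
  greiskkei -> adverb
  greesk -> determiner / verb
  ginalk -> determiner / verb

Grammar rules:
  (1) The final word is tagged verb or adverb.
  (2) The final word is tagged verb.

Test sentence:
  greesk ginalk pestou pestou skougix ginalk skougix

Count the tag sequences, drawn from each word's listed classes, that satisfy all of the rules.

0

Candidates per position — 1:greesk {determiner,verb}; 2:ginalk {determiner,verb}; 3:pestou {adverb,verb}; 4:pestou {adverb,verb}; 5:skougix {determiner}; 6:ginalk {determiner,verb}; 7:skougix {determiner}.
There are 32 candidate sequences in total.
Rule 1 cannot be satisfied by any choice of tags from the lexicon.
So there is no consistent tagging.
Count = 0.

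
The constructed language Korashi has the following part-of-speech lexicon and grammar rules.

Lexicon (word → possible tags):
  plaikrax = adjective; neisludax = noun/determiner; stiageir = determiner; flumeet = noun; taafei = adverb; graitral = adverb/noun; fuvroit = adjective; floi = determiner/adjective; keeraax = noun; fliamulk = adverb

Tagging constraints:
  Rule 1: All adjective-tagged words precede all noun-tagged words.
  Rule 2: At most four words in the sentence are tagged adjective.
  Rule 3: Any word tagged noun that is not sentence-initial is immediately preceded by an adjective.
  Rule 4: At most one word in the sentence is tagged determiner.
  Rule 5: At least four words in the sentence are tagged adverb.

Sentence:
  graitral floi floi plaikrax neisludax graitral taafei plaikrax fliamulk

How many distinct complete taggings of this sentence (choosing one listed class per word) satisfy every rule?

1

Candidates per position — 1:graitral {adverb,noun}; 2:floi {determiner,adjective}; 3:floi {determiner,adjective}; 4:plaikrax {adjective}; 5:neisludax {noun,determiner}; 6:graitral {adverb,noun}; 7:taafei {adverb}; 8:plaikrax {adjective}; 9:fliamulk {adverb}.
There are 32 candidate sequences in total.
The sequences that satisfy every rule: adverb adjective adjective adjective determiner adverb adverb adjective adverb.
Count = 1.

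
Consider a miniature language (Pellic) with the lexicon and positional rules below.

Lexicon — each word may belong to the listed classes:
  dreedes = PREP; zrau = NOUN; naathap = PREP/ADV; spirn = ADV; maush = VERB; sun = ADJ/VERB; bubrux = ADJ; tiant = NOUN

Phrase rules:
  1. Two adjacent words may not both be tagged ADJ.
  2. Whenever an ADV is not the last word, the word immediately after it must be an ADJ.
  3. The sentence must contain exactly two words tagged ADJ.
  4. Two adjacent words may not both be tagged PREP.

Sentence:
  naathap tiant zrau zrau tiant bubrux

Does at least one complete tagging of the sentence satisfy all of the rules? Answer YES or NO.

Candidates per position — 1:naathap {PREP,ADV}; 2:tiant {NOUN}; 3:zrau {NOUN}; 4:zrau {NOUN}; 5:tiant {NOUN}; 6:bubrux {ADJ}.
Rule 3 cannot be satisfied by any choice of tags from the lexicon.
So there is no consistent tagging.

NO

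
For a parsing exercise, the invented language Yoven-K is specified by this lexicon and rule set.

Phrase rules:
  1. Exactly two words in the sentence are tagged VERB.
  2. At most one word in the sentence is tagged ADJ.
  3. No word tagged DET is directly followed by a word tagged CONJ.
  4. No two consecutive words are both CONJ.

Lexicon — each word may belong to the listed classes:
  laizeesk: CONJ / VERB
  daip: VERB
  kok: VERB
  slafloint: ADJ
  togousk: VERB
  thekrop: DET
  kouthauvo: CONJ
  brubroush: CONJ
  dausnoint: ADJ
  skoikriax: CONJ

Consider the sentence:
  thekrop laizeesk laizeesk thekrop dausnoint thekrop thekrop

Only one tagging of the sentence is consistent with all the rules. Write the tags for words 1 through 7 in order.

Candidates per position — 1:thekrop {DET}; 2:laizeesk {CONJ,VERB}; 3:laizeesk {CONJ,VERB}; 4:thekrop {DET}; 5:dausnoint {ADJ}; 6:thekrop {DET}; 7:thekrop {DET}.
Position 2: CONJ is ruled out by rule 1; that leaves VERB.
Position 3: CONJ is ruled out by rule 1; that leaves VERB.
The unique satisfying tagging is: DET VERB VERB DET ADJ DET DET.
Checking: rule 1 ✓; rule 2 ✓; rule 3 ✓; rule 4 ✓.

DET VERB VERB DET ADJ DET DET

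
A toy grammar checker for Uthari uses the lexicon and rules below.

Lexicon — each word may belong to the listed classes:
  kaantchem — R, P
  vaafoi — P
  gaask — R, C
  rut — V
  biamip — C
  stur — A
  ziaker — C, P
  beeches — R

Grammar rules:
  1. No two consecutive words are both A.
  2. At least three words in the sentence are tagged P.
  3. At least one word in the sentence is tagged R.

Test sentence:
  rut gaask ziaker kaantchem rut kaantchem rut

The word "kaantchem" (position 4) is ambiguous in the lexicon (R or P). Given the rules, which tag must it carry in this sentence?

P

Candidates per position — 1:rut {V}; 2:gaask {R,C}; 3:ziaker {C,P}; 4:kaantchem {R,P}; 5:rut {V}; 6:kaantchem {R,P}; 7:rut {V}.
Word 3 cannot be C — rule 2 would then fail for every completion. It is P.
Word 4 cannot be R — rule 2 would then fail for every completion. It is P.
Word 6 cannot be R — rule 2 would then fail for every completion. It is P.
Word 2 cannot be C — rule 3 would then fail for every completion. It is R.
The only consistent sequence is: V R P P V P V.
Rule-by-rule: rule 1 satisfied; rule 2 satisfied; rule 3 satisfied.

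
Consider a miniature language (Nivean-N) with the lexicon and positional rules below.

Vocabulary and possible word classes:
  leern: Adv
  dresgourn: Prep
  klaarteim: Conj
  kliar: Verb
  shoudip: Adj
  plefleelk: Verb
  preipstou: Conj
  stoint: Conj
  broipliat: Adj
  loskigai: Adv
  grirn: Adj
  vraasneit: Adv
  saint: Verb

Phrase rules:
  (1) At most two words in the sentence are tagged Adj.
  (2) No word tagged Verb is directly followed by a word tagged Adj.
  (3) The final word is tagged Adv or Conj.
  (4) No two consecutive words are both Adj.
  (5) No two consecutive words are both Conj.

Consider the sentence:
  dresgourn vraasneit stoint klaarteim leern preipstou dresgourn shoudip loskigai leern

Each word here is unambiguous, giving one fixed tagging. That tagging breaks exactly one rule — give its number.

Fixed tagging: Prep Adv Conj Conj Adv Conj Prep Adj Adv Adv.
Applying the rules: R1 ok, R2 ok, R3 ok, R4 ok, R5 fails.
Only rule 5 fails.

5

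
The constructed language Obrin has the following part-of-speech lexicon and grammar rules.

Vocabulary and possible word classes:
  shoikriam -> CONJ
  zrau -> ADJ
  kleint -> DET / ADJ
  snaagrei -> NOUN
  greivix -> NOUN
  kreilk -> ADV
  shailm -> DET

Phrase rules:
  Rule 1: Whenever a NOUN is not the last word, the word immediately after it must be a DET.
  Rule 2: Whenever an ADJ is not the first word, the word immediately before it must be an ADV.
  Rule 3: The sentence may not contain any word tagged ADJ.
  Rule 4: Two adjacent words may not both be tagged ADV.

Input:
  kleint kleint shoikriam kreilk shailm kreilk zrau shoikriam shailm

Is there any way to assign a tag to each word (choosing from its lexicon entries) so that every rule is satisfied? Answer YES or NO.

NO

Candidates per position — 1:kleint {DET,ADJ}; 2:kleint {DET,ADJ}; 3:shoikriam {CONJ}; 4:kreilk {ADV}; 5:shailm {DET}; 6:kreilk {ADV}; 7:zrau {ADJ}; 8:shoikriam {CONJ}; 9:shailm {DET}.
Rule 3 cannot be satisfied by any choice of tags from the lexicon.
So there is no consistent tagging.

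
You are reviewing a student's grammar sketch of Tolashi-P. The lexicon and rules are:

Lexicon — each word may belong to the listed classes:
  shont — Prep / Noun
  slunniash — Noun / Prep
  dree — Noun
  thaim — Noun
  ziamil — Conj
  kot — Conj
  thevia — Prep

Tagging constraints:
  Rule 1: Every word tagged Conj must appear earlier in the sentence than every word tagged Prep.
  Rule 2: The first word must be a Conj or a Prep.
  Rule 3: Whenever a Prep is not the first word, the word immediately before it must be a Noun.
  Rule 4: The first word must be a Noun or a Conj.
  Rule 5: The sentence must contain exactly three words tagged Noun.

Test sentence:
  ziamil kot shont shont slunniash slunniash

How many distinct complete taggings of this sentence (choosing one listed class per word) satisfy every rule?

Candidates per position — 1:ziamil {Conj}; 2:kot {Conj}; 3:shont {Prep,Noun}; 4:shont {Prep,Noun}; 5:slunniash {Noun,Prep}; 6:slunniash {Noun,Prep}.
There are 16 candidate sequences in total.
The sequences that satisfy every rule: Conj Conj Noun Prep Noun Noun; Conj Conj Noun Noun Noun Prep; Conj Conj Noun Noun Prep Noun.
Count = 3.

3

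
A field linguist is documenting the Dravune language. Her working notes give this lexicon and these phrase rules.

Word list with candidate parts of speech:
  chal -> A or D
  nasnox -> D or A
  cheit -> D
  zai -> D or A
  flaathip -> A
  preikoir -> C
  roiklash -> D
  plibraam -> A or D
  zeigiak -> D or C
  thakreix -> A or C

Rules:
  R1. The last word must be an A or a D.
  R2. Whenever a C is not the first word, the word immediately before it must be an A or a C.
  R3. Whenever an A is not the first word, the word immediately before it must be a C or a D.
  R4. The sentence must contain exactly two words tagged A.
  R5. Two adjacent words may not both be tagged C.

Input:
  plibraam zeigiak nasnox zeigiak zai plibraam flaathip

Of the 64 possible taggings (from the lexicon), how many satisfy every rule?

5

Candidates per position — 1:plibraam {A,D}; 2:zeigiak {D,C}; 3:nasnox {D,A}; 4:zeigiak {D,C}; 5:zai {D,A}; 6:plibraam {A,D}; 7:flaathip {A}.
There are 64 candidate sequences in total.
The sequences that satisfy every rule: A D D D D D A; A C D D D D A; D D D D A D A; D D A D D D A; D D A C D D A.
Count = 5.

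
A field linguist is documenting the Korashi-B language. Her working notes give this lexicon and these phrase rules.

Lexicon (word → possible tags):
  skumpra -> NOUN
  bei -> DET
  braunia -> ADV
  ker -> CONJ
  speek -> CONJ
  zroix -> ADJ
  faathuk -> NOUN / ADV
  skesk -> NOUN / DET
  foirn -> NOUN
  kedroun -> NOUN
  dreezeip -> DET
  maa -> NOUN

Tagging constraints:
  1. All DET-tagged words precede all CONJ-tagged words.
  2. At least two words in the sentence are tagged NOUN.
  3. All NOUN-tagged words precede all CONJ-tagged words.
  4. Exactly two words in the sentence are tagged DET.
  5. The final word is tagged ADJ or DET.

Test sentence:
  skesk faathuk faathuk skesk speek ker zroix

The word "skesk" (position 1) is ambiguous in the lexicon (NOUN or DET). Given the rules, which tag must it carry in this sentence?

Candidates per position — 1:skesk {NOUN,DET}; 2:faathuk {NOUN,ADV}; 3:faathuk {NOUN,ADV}; 4:skesk {NOUN,DET}; 5:speek {CONJ}; 6:ker {CONJ}; 7:zroix {ADJ}.
At position 1, choosing NOUN makes rule 4 impossible to satisfy; hence DET.
At position 4, choosing NOUN makes rule 4 impossible to satisfy; hence DET.
At position 2, choosing ADV makes rule 2 impossible to satisfy; hence NOUN.
At position 3, choosing ADV makes rule 2 impossible to satisfy; hence NOUN.
That leaves exactly one tagging: DET NOUN NOUN DET CONJ CONJ ADJ.
Rule-by-rule: rule 1 holds; rule 2 holds; rule 3 holds; rule 4 holds; rule 5 holds.

DET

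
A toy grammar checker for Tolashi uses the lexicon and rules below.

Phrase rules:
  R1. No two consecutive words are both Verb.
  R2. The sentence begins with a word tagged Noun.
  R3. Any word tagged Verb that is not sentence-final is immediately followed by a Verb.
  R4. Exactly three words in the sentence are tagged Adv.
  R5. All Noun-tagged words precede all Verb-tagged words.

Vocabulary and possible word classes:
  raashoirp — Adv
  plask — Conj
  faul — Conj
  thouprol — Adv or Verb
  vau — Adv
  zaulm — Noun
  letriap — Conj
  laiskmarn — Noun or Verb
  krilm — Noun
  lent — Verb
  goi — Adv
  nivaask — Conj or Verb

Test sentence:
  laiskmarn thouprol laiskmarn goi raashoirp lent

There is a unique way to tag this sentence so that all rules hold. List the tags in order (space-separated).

Candidates per position — 1:laiskmarn {Noun,Verb}; 2:thouprol {Adv,Verb}; 3:laiskmarn {Noun,Verb}; 4:goi {Adv}; 5:raashoirp {Adv}; 6:lent {Verb}.
If word 1 were Verb, no tagging could satisfy rule 2; so word 1 is Noun.
If word 2 were Verb, no tagging could satisfy rule 3; so word 2 is Adv.
If word 3 were Verb, no tagging could satisfy rule 3; so word 3 is Noun.
The unique satisfying tagging is: Noun Adv Noun Adv Adv Verb.
Checking: rule 1 ok; rule 2 ok; rule 3 ok; rule 4 ok; rule 5 ok.

Noun Adv Noun Adv Adv Verb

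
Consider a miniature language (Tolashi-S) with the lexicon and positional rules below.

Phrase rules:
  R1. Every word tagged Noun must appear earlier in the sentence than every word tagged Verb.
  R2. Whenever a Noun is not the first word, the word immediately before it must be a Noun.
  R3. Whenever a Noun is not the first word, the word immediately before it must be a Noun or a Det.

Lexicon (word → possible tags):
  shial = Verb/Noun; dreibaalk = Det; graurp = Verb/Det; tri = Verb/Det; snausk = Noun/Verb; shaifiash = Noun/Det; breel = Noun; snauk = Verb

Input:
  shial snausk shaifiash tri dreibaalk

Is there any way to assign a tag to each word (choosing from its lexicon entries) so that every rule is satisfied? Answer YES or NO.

Candidates per position — 1:shial {Verb,Noun}; 2:snausk {Noun,Verb}; 3:shaifiash {Noun,Det}; 4:tri {Verb,Det}; 5:dreibaalk {Det}.
One satisfying assignment: Noun Noun Noun Det Det.
Check: rule 1 ✓; rule 2 ✓; rule 3 ✓.

YES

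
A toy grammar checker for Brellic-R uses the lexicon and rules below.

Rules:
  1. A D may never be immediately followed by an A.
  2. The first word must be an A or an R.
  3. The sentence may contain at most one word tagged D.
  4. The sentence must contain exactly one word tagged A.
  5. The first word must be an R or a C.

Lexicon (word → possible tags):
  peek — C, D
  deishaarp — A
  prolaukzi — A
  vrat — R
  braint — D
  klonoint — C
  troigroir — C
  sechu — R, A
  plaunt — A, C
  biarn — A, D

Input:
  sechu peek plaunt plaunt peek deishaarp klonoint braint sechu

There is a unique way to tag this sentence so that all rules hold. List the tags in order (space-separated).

Candidates per position — 1:sechu {R,A}; 2:peek {C,D}; 3:plaunt {A,C}; 4:plaunt {A,C}; 5:peek {C,D}; 6:deishaarp {A}; 7:klonoint {C}; 8:braint {D}; 9:sechu {R,A}.
At position 1, choosing A makes rule 4 impossible to satisfy; hence R.
At position 2, choosing D makes rule 3 impossible to satisfy; hence C.
At position 3, choosing A makes rule 4 impossible to satisfy; hence C.
At position 4, choosing A makes rule 4 impossible to satisfy; hence C.
At position 5, choosing D makes rule 1 impossible to satisfy; hence C.
At position 9, choosing A makes rule 1 impossible to satisfy; hence R.
That leaves exactly one tagging: R C C C C A C D R.
Rule-by-rule: rule 1 holds; rule 2 holds; rule 3 holds; rule 4 holds; rule 5 holds.

R C C C C A C D R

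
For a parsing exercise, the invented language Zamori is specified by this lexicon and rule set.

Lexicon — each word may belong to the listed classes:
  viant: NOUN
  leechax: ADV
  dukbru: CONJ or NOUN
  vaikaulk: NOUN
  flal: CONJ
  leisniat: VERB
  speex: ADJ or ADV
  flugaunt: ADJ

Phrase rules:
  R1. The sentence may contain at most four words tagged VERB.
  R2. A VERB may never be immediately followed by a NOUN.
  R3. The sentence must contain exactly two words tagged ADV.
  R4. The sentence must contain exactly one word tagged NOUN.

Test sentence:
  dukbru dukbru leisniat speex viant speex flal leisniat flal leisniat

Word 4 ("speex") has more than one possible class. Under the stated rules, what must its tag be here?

ADV

Candidates per position — 1:dukbru {CONJ,NOUN}; 2:dukbru {CONJ,NOUN}; 3:leisniat {VERB}; 4:speex {ADJ,ADV}; 5:viant {NOUN}; 6:speex {ADJ,ADV}; 7:flal {CONJ}; 8:leisniat {VERB}; 9:flal {CONJ}; 10:leisniat {VERB}.
Position 1: NOUN is ruled out by rule 4; that leaves CONJ.
Position 2: NOUN is ruled out by rule 4; that leaves CONJ.
Position 4: ADJ is ruled out by rule 3; that leaves ADV.
Position 6: ADJ is ruled out by rule 3; that leaves ADV.
So the tagging must be: CONJ CONJ VERB ADV NOUN ADV CONJ VERB CONJ VERB.
Check: rule 1 holds; rule 2 holds; rule 3 holds; rule 4 holds.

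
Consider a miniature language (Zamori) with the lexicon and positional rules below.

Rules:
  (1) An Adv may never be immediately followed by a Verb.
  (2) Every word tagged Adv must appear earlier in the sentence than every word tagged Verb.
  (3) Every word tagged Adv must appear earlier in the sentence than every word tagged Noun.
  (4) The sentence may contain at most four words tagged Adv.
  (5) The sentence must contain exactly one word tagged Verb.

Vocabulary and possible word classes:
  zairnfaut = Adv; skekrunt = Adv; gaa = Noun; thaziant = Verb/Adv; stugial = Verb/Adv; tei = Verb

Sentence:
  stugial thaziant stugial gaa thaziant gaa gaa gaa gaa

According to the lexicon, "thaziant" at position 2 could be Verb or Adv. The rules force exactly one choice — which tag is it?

Adv

Candidates per position — 1:stugial {Verb,Adv}; 2:thaziant {Verb,Adv}; 3:stugial {Verb,Adv}; 4:gaa {Noun}; 5:thaziant {Verb,Adv}; 6:gaa {Noun}; 7:gaa {Noun}; 8:gaa {Noun}; 9:gaa {Noun}.
At position 5, choosing Adv makes rule 3 impossible to satisfy; hence Verb.
At position 1, choosing Verb makes rule 5 impossible to satisfy; hence Adv.
At position 2, choosing Verb makes rule 1 impossible to satisfy; hence Adv.
At position 3, choosing Verb makes rule 1 impossible to satisfy; hence Adv.
The unique satisfying tagging is: Adv Adv Adv Noun Verb Noun Noun Noun Noun.
Checking: rule 1 holds; rule 2 holds; rule 3 holds; rule 4 holds; rule 5 holds.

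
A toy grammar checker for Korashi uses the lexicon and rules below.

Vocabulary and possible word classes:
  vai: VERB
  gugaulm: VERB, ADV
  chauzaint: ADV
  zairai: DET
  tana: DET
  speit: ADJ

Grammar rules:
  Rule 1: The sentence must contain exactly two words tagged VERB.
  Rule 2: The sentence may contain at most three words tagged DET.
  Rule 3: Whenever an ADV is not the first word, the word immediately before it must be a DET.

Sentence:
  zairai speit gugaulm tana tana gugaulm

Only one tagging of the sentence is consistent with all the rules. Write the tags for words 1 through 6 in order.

Candidates per position — 1:zairai {DET}; 2:speit {ADJ}; 3:gugaulm {VERB,ADV}; 4:tana {DET}; 5:tana {DET}; 6:gugaulm {VERB,ADV}.
Position 3: tagging it ADV would leave rule 1 unsatisfiable, so it must be VERB.
Position 6: tagging it ADV would leave rule 1 unsatisfiable, so it must be VERB.
That leaves exactly one tagging: DET ADJ VERB DET DET VERB.
Check: rule 1 holds; rule 2 holds; rule 3 holds.

DET ADJ VERB DET DET VERB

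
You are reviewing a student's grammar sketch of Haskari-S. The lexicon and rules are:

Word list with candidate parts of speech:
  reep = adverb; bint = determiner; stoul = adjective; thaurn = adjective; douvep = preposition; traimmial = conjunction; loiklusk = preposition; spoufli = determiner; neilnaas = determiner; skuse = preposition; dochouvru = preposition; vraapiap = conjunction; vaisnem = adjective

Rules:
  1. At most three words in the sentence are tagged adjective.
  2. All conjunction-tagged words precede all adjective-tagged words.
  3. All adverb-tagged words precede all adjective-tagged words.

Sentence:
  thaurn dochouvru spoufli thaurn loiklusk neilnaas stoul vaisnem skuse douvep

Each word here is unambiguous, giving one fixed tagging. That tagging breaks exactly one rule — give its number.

Fixed tagging: adjective preposition determiner adjective preposition determiner adjective adjective preposition preposition.
Rule check: R1 ✗, R2 ✓, R3 ✓.
Only rule 1 fails.

1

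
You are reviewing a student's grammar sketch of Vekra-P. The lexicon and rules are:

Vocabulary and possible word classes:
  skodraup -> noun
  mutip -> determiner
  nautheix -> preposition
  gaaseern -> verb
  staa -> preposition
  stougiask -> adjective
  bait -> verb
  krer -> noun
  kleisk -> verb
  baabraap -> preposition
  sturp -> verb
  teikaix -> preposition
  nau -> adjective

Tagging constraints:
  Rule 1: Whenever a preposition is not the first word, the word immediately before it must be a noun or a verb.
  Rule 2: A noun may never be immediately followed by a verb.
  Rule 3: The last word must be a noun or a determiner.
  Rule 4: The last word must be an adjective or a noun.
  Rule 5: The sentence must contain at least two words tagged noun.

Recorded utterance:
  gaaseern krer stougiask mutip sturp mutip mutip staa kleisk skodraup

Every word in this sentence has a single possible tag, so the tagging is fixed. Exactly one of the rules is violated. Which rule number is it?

1

Fixed tagging: verb noun adjective determiner verb determiner determiner preposition verb noun.
Checking each rule: R1 ✗, R2 ✓, R3 ✓, R4 ✓, R5 ✓.
Only rule 1 fails.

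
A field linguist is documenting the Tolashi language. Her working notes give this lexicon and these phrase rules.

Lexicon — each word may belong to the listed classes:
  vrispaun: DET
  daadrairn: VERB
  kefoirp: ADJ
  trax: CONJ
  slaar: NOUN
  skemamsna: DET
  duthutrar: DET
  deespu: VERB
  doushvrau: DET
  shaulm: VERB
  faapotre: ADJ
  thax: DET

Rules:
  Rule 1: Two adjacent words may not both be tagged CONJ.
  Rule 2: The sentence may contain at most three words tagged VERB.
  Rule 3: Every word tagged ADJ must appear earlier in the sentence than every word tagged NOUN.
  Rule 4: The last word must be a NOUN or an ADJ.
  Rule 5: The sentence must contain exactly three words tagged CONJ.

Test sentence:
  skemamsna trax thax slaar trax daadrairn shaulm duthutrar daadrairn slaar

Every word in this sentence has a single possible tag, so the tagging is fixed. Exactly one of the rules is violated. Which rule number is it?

Fixed tagging: DET CONJ DET NOUN CONJ VERB VERB DET VERB NOUN.
Rule check: R1 ok, R2 ok, R3 ok, R4 ok, R5 fails.
Only rule 5 fails.

5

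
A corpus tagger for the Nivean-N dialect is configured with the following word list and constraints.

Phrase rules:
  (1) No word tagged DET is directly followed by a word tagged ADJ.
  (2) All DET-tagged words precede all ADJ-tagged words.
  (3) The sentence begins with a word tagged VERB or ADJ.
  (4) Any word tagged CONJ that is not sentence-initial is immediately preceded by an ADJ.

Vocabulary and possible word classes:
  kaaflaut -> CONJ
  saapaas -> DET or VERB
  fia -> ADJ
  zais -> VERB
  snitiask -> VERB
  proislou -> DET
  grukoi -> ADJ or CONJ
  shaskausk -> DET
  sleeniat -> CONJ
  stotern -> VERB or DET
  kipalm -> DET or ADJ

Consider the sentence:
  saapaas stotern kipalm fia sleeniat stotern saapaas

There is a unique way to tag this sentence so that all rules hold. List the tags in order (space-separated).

VERB VERB ADJ ADJ CONJ VERB VERB

Candidates per position — 1:saapaas {DET,VERB}; 2:stotern {VERB,DET}; 3:kipalm {DET,ADJ}; 4:fia {ADJ}; 5:sleeniat {CONJ}; 6:stotern {VERB,DET}; 7:saapaas {DET,VERB}.
Position 1: DET is ruled out by rule 3; that leaves VERB.
Position 2: DET is ruled out by rule 1; that leaves VERB.
Position 3: DET is ruled out by rule 1; that leaves ADJ.
Position 6: DET is ruled out by rule 2; that leaves VERB.
Position 7: DET is ruled out by rule 2; that leaves VERB.
The only consistent sequence is: VERB VERB ADJ ADJ CONJ VERB VERB.
Rule-by-rule: rule 1 ✓; rule 2 ✓; rule 3 ✓; rule 4 ✓.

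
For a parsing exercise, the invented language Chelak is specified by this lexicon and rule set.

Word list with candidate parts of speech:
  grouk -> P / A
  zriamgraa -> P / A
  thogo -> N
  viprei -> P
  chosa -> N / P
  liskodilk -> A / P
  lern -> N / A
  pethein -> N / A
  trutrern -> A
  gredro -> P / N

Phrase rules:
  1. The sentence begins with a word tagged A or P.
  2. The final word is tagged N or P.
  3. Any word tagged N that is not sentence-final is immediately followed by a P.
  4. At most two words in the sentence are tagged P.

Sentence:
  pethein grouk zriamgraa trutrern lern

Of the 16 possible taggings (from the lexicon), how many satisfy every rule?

Candidates per position — 1:pethein {N,A}; 2:grouk {P,A}; 3:zriamgraa {P,A}; 4:trutrern {A}; 5:lern {N,A}.
There are 16 candidate sequences in total.
The sequences that satisfy every rule: A P P A N; A P A A N; A A P A N; A A A A N.
Count = 4.

4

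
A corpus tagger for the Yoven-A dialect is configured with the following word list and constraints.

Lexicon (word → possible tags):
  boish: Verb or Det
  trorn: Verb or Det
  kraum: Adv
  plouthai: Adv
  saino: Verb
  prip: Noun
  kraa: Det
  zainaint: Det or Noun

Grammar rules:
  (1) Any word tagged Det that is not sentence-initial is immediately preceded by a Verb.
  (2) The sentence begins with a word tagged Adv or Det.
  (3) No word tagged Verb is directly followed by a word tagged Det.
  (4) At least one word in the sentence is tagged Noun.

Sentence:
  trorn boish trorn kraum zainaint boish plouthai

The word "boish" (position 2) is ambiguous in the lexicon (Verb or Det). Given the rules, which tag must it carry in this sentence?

Verb

Candidates per position — 1:trorn {Verb,Det}; 2:boish {Verb,Det}; 3:trorn {Verb,Det}; 4:kraum {Adv}; 5:zainaint {Det,Noun}; 6:boish {Verb,Det}; 7:plouthai {Adv}.
If word 1 were Verb, no tagging could satisfy rule 2; so word 1 is Det.
If word 2 were Det, no tagging could satisfy rule 1; so word 2 is Verb.
If word 3 were Det, no tagging could satisfy rule 3; so word 3 is Verb.
If word 5 were Det, no tagging could satisfy rule 1; so word 5 is Noun.
If word 6 were Det, no tagging could satisfy rule 1; so word 6 is Verb.
The only consistent sequence is: Det Verb Verb Adv Noun Verb Adv.
Rule-by-rule: rule 1 ✓; rule 2 ✓; rule 3 ✓; rule 4 ✓.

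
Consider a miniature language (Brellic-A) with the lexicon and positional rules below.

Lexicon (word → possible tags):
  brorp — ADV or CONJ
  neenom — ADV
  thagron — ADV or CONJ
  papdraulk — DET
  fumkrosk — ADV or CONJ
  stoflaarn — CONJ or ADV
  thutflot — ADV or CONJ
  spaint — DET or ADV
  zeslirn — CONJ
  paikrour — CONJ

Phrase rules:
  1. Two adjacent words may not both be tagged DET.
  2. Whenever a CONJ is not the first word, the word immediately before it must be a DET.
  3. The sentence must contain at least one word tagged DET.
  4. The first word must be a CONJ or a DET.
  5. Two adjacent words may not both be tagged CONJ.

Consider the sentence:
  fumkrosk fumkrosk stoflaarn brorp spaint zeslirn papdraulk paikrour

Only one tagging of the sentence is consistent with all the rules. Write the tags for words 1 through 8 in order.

CONJ ADV ADV ADV DET CONJ DET CONJ

Candidates per position — 1:fumkrosk {ADV,CONJ}; 2:fumkrosk {ADV,CONJ}; 3:stoflaarn {CONJ,ADV}; 4:brorp {ADV,CONJ}; 5:spaint {DET,ADV}; 6:zeslirn {CONJ}; 7:papdraulk {DET}; 8:paikrour {CONJ}.
Position 1: ADV is ruled out by rule 4; that leaves CONJ.
Position 2: CONJ is ruled out by rule 2; that leaves ADV.
Position 3: CONJ is ruled out by rule 2; that leaves ADV.
Position 4: CONJ is ruled out by rule 2; that leaves ADV.
Position 5: ADV is ruled out by rule 2; that leaves DET.
That leaves exactly one tagging: CONJ ADV ADV ADV DET CONJ DET CONJ.
Check: rule 1 ok; rule 2 ok; rule 3 ok; rule 4 ok; rule 5 ok.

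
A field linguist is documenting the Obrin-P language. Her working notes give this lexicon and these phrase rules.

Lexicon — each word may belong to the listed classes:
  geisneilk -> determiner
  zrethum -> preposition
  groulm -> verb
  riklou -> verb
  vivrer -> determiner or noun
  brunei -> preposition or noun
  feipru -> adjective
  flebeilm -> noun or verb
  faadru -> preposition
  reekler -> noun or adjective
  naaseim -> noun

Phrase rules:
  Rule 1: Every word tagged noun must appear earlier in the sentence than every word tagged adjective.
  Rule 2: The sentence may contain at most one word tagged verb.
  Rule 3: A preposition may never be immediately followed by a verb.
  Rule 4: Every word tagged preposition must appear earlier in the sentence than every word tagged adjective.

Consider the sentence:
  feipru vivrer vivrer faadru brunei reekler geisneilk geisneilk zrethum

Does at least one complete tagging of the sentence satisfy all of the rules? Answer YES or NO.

Candidates per position — 1:feipru {adjective}; 2:vivrer {determiner,noun}; 3:vivrer {determiner,noun}; 4:faadru {preposition}; 5:brunei {preposition,noun}; 6:reekler {noun,adjective}; 7:geisneilk {determiner}; 8:geisneilk {determiner}; 9:zrethum {preposition}.
Rule 4 cannot be satisfied by any choice of tags from the lexicon.
So there is no consistent tagging.

NO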